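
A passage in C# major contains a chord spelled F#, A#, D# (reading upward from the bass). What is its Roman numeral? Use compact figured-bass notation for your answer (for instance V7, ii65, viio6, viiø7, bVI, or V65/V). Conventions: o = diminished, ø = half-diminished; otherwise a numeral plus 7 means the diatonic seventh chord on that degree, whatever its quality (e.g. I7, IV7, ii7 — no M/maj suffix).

The pitches D#-F#-A# form a minor triad rooted on D#.
D# is scale degree 2 in C# major, and a minor triad on that degree is written ii.
With F# in the bass the chord is in first inversion, so the figured bass is 6.

ii6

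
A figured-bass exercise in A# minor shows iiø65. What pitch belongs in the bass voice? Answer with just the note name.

D#

iiø in A# minor has root B#; the chord is B#-D#-F#-A#.
The figure 65 means first inversion — the third is in the bass.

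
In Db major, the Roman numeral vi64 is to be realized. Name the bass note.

F

vi in Db major has root Bb; the chord is Bb-Db-F.
The figure 64 means second inversion — the fifth is in the bass.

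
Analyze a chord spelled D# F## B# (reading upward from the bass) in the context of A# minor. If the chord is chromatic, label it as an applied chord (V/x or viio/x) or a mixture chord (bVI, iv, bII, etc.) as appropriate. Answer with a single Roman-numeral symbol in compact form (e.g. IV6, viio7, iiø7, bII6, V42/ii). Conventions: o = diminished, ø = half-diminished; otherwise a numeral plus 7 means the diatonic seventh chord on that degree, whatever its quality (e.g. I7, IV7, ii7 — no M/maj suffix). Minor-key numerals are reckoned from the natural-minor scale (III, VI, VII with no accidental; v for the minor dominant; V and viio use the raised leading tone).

The pitches B#-D#-F## form a minor triad rooted on B#.
B# is the second degree of A# minor. This is the minor supertonic, borrowed from the parallel major (the Dorian ii).
With D# in the bass the chord is in first inversion, so the figured bass is 6.

ii6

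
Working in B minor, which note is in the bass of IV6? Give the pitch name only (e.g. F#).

IV in B minor has root E; the chord is E-G#-B.
The figure 6 means first inversion — the third is in the bass.

G#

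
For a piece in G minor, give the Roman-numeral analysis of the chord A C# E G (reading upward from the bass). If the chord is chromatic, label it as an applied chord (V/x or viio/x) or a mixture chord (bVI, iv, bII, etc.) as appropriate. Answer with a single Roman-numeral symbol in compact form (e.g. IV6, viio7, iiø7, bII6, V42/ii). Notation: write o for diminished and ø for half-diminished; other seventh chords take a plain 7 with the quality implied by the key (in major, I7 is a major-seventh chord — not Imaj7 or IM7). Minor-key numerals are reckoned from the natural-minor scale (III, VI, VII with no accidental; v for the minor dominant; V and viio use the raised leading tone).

V7/V

Stacked in thirds the chord is A-C#-E-G: a dominant seventh chord on A.
A is not a diatonic chord root with this quality in G minor, but it lies a perfect fifth above D (V), so the chord functions as an applied dominant of V.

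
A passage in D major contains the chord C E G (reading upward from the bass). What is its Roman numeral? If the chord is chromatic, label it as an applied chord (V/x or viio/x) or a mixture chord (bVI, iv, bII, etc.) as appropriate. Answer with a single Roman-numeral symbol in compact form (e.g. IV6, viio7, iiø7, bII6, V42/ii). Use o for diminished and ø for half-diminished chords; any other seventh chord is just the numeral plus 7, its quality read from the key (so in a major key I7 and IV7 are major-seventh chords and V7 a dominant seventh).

Stacked in thirds the chord is C-E-G: a major triad on C.
C is the lowered seventh degree of D major (diatonic 7 would be C#). This is a major triad on the lowered seventh degree (the subtonic), borrowed from the parallel minor.

bVII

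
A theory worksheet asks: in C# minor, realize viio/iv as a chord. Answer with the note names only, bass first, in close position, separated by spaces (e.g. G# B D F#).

viio/iv is a secondary leading-tone chord. The target iv is F# in C# minor; the applied chord is rooted a semitone below, on E#.
Building a diminished triad on E# gives E#-G#-B.

E# G# B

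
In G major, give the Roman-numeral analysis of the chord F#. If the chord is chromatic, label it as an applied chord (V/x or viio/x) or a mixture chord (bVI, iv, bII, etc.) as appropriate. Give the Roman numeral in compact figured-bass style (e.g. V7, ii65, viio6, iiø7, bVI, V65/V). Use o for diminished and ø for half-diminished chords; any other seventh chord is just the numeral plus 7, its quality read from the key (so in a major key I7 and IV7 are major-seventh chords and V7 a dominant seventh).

V/iii

Stacked in thirds the chord is F#-A#-C#: a major triad on F#.
F# is not a diatonic chord root with this quality in G major, but it lies a perfect fifth above B (iii), so the chord functions as an applied dominant of iii.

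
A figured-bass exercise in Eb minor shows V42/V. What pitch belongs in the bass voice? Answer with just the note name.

Eb

The applied chord V42/V is rooted on F: F-A-C-Eb.
The figure 42 means third inversion — the seventh is in the bass.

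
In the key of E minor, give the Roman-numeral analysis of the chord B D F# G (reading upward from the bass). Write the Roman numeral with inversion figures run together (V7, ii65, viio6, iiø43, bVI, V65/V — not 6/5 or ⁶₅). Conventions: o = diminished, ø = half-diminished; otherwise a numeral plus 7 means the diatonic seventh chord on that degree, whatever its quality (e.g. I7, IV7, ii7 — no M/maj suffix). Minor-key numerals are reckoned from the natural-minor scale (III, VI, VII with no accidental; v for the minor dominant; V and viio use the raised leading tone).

III65

The pitches G-B-D-F# form a major seventh chord rooted on G.
In E minor, G is the mediant; the diatonic major seventh chord there is III7.
With B in the bass the chord is in first inversion, so the figured bass is 65.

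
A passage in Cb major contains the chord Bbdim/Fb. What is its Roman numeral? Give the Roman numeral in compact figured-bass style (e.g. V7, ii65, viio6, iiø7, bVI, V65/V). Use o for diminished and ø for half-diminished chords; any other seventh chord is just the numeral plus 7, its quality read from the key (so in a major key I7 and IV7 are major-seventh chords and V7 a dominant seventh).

viio64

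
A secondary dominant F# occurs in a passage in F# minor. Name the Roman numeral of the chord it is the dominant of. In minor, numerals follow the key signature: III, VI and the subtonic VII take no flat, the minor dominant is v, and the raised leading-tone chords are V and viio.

iv

The chord is a major triad on F#.
A dominant resolves down a perfect fifth: F# → B. In F# minor, B is scale degree 4, i.e. iv.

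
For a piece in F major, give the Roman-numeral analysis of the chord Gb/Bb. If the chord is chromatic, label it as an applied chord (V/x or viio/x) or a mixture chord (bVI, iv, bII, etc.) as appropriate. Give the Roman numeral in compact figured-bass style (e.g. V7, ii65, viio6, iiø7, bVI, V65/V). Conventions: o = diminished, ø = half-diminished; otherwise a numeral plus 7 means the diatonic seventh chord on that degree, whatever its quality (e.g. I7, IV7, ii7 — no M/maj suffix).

bII6

Stacked in thirds the chord is Gb-Bb-Db: a major triad on Gb.
Gb is the lowered second degree of F major (diatonic 2 would be G). This is the Neapolitan sixth — a major triad on the lowered second degree, here in its customary first inversion.
With Bb in the bass the chord is in first inversion, so the figured bass is 6.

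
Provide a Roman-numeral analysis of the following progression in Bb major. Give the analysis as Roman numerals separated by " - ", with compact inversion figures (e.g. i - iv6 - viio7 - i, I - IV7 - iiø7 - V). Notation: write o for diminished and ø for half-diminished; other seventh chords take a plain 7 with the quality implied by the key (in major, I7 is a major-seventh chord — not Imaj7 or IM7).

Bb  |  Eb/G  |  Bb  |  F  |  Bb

I - IV6 - I - V - I

Bb has root Bb, degree 1 in Bb major, so I.
Eb/G has root Eb, degree 4 in Bb major, so IV6.
Bb has root Bb, degree 1 in Bb major, so I.
F: root F is the dominant; major triad there is V.
Bb: root Bb is the tonic; major triad there is I.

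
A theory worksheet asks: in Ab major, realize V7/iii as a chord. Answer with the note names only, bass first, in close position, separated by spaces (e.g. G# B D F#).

G B D F

V7/iii is a secondary dominant — the dominant seventh of iii. iii in Ab major is C, so the applied chord's root is G, a perfect fifth above.
Building a dominant seventh chord on G gives G-B-D-F.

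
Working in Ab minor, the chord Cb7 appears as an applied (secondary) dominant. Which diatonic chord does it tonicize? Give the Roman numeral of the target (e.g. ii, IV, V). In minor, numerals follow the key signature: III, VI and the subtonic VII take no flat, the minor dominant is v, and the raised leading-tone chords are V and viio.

VI

The chord is a dominant seventh chord on Cb.
A dominant resolves down a perfect fifth: Cb → Fb. In Ab minor, Fb is scale degree 6, i.e. VI.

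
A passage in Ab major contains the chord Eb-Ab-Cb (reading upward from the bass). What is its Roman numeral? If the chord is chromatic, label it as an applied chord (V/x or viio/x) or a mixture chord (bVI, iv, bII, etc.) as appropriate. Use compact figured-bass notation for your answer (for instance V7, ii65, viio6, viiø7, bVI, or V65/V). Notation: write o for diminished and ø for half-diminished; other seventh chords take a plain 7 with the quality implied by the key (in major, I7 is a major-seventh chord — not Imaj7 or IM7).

i64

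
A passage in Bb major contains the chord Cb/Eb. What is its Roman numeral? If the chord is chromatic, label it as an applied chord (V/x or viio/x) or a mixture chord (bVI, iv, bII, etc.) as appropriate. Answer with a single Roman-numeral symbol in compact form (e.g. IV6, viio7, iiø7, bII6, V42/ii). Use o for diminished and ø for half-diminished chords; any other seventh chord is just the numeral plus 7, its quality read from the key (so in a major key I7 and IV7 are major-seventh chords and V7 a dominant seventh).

bII6

The pitches Cb-Eb-Gb form a major triad rooted on Cb.
Cb is the lowered second degree of Bb major (diatonic 2 would be C). This is the Neapolitan sixth — a major triad on the lowered second degree, here in its customary first inversion.
With Eb in the bass the chord is in first inversion, so the figured bass is 6.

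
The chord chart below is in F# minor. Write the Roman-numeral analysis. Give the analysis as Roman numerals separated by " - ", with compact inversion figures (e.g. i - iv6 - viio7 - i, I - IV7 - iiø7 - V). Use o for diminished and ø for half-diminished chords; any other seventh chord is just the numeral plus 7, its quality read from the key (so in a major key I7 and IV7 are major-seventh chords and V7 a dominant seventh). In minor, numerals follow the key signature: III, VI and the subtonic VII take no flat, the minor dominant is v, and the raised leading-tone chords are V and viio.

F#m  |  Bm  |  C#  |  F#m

F#m: minor triad on F# = scale degree 1 → i.
Bm: root B is the subdominant; minor triad there is iv.
C# has root C#, degree 5 in F# minor, so V.
F#m has root F#, degree 1 in F# minor, so i.

i - iv - V - i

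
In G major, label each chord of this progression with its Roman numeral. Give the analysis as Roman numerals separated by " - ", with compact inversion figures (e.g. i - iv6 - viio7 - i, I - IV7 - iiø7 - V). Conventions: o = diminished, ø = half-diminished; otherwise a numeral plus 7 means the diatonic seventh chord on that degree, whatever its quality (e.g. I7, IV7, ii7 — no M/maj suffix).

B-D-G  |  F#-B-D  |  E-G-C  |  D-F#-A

B-D-G has root G, degree 1 in G major, so I6.
F#-B-D: minor triad on B = scale degree 3 → iii64.
E-G-C: root C is the subdominant; major triad there is IV6.
D-F#-A: root D is the dominant; major triad there is V.

I6 - iii64 - IV6 - V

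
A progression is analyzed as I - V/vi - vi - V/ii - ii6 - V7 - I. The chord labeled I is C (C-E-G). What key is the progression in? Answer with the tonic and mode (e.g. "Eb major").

C major

The chord C is a major triad rooted on C; its label is I.
If C is scale degree 1 and the mode makes that degree carry a major triad, the tonic is C and the mode is major.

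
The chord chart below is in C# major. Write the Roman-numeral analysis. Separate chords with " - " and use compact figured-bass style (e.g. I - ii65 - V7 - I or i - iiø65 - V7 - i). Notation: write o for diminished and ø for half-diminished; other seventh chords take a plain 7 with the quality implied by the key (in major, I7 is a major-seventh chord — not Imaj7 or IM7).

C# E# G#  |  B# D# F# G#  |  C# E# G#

I - V65 - I

C#-E#-G#: major triad on C# = scale degree 1 → I.
B#-D#-F#-G#: root G# is the dominant; dominant seventh chord there is V65.
C#-E#-G#: major triad on C# = scale degree 1 → I.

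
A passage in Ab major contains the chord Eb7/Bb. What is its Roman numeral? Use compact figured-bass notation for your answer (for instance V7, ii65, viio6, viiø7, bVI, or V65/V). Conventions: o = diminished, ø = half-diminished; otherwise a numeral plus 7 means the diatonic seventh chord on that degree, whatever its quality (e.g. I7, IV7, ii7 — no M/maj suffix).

V43

Stacked in thirds the chord is Eb-G-Bb-Db: a dominant seventh chord on Eb.
Eb is scale degree 5 in Ab major, and a dominant seventh chord on that degree is written V7.
With Bb in the bass the chord is in second inversion, so the figured bass is 43.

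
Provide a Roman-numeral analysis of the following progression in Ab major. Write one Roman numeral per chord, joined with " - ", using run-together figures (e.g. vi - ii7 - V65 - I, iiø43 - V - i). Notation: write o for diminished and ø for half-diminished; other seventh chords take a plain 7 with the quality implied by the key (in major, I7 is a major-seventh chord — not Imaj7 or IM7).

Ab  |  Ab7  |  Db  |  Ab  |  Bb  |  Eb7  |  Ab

I - V7/IV - IV - I - V/V - V7 - I

Ab has root Ab, degree 1 in Ab major, so I.
Ab7 is the secondary dominant of IV (dominant seventh chord on Ab): V7/IV.
Db: root Db is the subdominant; major triad there is IV.
Ab has root Ab, degree 1 in Ab major, so I.
Bb: a major triad on Bb, the applied dominant of V → V/V.
Eb7: root Eb is the dominant; dominant seventh chord there is V7.
Ab: root Ab is the tonic; major triad there is I.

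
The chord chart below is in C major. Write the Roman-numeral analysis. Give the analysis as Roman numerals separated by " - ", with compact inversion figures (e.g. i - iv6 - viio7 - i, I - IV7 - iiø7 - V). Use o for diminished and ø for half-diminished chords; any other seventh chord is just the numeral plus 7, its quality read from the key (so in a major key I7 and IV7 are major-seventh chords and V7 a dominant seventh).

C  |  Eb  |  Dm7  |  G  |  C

C: major triad on C = scale degree 1 → I.
Eb: major triad on Eb — chromatic; bIII (borrowed from the parallel minor).
Dm7: minor seventh chord on D = scale degree 2 → ii7.
G: root G is the dominant; major triad there is V.
C has root C, degree 1 in C major, so I.

I - bIII - ii7 - V - I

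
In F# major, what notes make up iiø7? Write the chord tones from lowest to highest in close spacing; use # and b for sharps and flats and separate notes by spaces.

G# B D F#

iiø7 is the half-diminished supertonic seventh, borrowed from the parallel minor. In F# major that root is G#.
So the chord is G#-B-D-F#.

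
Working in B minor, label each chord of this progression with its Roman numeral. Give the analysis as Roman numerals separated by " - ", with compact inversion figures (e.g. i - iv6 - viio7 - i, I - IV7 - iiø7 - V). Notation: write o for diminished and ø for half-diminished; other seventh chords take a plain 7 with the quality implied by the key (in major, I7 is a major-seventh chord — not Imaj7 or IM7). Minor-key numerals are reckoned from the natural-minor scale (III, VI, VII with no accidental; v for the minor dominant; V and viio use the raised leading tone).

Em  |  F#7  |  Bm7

iv - V7 - i7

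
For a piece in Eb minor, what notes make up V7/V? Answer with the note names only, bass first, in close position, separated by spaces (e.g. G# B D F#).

F A C Eb

The slash means an applied dominant: we want the dominant of V. In Eb minor, V is Bb major, and its dominant is built on F.
Building a dominant seventh chord on F gives F-A-C-Eb.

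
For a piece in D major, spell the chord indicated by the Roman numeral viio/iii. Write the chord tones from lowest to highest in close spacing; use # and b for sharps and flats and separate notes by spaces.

E# G# B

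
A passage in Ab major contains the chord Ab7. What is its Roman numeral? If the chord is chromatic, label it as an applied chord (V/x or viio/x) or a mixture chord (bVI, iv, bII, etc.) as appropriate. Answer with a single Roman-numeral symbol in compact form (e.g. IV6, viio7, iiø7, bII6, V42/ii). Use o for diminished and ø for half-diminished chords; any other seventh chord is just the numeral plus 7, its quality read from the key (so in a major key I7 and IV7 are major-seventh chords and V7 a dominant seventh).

The pitches Ab-C-Eb-Gb form a dominant seventh chord rooted on Ab.
Ab is not a diatonic chord root with this quality in Ab major, but it lies a perfect fifth above Db (IV), so the chord functions as an applied dominant of IV.

V7/IV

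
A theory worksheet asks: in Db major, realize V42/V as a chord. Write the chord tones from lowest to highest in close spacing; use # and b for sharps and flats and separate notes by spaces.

Db Eb G Bb

V42/V is a secondary dominant — the dominant seventh of V. V in Db major is Ab, so the applied chord's root is Eb, a perfect fifth above.
Building a dominant seventh chord on Eb gives Eb-G-Bb-Db.
With the 42 figure the chord is in third inversion; from the bass Db upward in close position it reads Db-Eb-G-Bb.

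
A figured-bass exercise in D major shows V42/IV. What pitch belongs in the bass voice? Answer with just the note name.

The applied chord V42/IV is rooted on D: D-F#-A-C.
The figure 42 means third inversion — the seventh is in the bass.

C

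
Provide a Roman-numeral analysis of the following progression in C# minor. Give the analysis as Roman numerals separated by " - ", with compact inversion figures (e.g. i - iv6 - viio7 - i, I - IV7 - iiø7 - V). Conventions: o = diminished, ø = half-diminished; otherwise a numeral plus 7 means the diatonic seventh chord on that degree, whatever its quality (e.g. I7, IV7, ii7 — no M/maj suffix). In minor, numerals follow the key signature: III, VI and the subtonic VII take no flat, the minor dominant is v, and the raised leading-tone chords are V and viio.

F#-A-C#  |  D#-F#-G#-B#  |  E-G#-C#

iv - V43 - i6

F#-A-C#: root F# is the subdominant; minor triad there is iv.
D#-F#-G#-B#: root G# is the dominant; dominant seventh chord there is V43.
E-G#-C# has root C#, degree 1 in C# minor, so i6.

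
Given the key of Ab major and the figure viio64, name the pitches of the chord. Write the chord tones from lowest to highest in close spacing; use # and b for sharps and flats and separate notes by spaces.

Db G Bb

In Ab major, the leading tone is G, and the diatonic chord built there is a diminished triad.
Stacking thirds from G gives G-Bb-Db.
The figured bass 64 indicates second inversion, placing the fifth (Db) in the bass: Db-G-Bb.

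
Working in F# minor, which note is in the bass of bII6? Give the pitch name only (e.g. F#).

B

bII in F# minor has root G; the chord is G-B-D.
The figure 6 means first inversion — the third is in the bass.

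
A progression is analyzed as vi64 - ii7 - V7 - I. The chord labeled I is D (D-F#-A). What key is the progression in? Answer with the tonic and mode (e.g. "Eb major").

The chord D is a major triad rooted on D; its label is I.
If D is scale degree 1 and the mode makes that degree carry a major triad, the tonic is D and the mode is major.

D major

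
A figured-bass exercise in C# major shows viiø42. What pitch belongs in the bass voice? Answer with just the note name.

viiø in C# major has root B#; the chord is B#-D#-F#-A#.
The figure 42 means third inversion — the seventh is in the bass.

A#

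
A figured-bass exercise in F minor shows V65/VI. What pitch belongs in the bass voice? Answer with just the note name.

The applied chord V65/VI is rooted on Ab: Ab-C-Eb-Gb.
The figure 65 means first inversion — the third is in the bass.

C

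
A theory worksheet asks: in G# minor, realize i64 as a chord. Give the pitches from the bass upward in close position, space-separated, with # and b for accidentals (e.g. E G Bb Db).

D# G# B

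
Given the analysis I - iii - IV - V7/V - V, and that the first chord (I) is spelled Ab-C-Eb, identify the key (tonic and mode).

Ab major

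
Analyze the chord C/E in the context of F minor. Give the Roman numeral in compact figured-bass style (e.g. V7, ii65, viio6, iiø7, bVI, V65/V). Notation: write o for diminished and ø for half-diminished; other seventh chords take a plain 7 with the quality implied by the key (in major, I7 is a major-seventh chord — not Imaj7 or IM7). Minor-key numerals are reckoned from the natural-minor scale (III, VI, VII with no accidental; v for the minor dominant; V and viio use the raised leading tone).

V6

Stacked in thirds the chord is C-E-G: a major triad on C.
C is scale degree 5 in F minor, and a major triad on that degree is written V.
With E in the bass the chord is in first inversion, so the figured bass is 6.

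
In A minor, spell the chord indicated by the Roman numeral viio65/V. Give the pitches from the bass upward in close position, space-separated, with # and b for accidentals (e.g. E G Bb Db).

F# A C D#

viio65/V is a secondary leading-tone chord. The target V is E in A minor; the applied chord is rooted a semitone below, on D#.
Building a fully diminished seventh chord on D# gives D#-F#-A-C.
The figured bass 65 indicates first inversion, placing the third (F#) in the bass: F#-A-C-D#.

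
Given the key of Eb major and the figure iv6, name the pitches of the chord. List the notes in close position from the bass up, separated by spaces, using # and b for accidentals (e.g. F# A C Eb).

Cb Eb Ab

iv6 is the minor subdominant, borrowed from the parallel minor. In Eb major that root is Ab.
So the chord is Ab-Cb-Eb, a minor triad.
The figured bass 6 indicates first inversion, placing the third (Cb) in the bass: Cb-Eb-Ab.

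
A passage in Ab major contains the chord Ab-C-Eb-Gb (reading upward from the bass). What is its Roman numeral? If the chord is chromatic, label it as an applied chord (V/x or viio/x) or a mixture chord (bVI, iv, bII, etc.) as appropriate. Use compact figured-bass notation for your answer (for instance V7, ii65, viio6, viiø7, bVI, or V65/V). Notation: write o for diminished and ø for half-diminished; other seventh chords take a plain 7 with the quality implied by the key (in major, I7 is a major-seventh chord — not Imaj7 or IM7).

Stacked in thirds the chord is Ab-C-Eb-Gb: a dominant seventh chord on Ab.
Ab is not a diatonic chord root with this quality in Ab major, but it lies a perfect fifth above Db (IV), so the chord functions as an applied dominant of IV.

V7/IV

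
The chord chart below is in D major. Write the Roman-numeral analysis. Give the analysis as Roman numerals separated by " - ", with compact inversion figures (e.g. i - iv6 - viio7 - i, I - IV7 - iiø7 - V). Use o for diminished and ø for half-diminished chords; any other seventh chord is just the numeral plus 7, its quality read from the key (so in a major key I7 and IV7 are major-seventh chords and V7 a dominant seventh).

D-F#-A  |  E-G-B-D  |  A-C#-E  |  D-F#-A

I - ii7 - V - I

D-F#-A has root D, degree 1 in D major, so I.
E-G-B-D: minor seventh chord on E = scale degree 2 → ii7.
A-C#-E has root A, degree 5 in D major, so V.
D-F#-A: root D is the tonic; major triad there is I.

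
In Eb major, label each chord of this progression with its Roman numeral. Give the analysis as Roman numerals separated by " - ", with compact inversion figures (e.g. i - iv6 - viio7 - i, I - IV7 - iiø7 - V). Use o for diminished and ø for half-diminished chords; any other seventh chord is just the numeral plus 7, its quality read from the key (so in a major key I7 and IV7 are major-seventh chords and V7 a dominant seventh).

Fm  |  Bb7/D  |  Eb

Fm has root F, degree 2 in Eb major, so ii.
Bb7/D: dominant seventh chord on Bb = scale degree 5 → V65.
Eb: major triad on Eb = scale degree 1 → I.

ii - V65 - I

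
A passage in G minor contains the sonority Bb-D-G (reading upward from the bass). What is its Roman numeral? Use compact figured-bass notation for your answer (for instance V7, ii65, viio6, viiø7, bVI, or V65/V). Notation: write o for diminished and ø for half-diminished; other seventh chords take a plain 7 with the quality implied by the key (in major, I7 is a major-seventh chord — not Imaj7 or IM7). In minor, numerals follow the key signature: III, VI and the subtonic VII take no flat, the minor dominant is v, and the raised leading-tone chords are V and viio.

i6

Stacked in thirds the chord is G-Bb-D: a minor triad on G.
In G minor, G is the tonic; the diatonic minor triad there is i.
With Bb in the bass the chord is in first inversion, so the figured bass is 6.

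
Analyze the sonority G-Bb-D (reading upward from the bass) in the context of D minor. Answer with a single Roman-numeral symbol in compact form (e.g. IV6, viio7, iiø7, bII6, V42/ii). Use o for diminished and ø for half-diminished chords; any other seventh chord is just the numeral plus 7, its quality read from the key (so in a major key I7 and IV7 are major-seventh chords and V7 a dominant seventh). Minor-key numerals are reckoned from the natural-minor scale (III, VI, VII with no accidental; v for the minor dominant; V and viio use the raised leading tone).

Stacked in thirds the chord is G-Bb-D: a minor triad on G.
In D minor, G is the subdominant; the diatonic minor triad there is iv.

iv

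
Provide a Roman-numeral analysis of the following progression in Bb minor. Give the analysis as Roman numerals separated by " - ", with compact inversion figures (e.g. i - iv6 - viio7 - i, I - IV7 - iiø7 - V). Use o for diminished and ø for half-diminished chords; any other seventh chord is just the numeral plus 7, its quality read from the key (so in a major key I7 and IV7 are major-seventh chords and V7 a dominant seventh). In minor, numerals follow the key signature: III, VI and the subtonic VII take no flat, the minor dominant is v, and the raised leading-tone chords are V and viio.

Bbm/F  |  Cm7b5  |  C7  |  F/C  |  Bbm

Bbm/F: minor triad on Bb = scale degree 1 → i64.
Cm7b5: half-diminished seventh chord on C = scale degree 2 → iiø7.
C7: a dominant seventh chord on C, the applied dominant of V → V7/V.
F/C: major triad on F = scale degree 5 → V64.
Bbm has root Bb, degree 1 in Bb minor, so i.

i64 - iiø7 - V7/V - V64 - i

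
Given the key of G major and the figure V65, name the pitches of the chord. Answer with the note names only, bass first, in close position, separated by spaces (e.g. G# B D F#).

The numeral's case and figure indicate a dominant seventh chord. In G major its root, scale degree 5, is D.
Stacking thirds from D gives D-F#-A-C.
With the 65 figure the chord is in first inversion; from the bass F# upward in close position it reads F#-A-C-D.

F# A C D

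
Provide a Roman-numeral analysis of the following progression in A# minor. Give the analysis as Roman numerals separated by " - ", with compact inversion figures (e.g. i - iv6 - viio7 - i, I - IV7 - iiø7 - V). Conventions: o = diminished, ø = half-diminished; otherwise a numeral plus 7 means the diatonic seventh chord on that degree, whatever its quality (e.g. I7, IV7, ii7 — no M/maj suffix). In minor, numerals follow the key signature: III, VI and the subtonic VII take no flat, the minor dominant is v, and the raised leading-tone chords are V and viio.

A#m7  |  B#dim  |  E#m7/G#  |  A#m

i7 - iio - v65 - i

A#m7: root A# is the tonic; minor seventh chord there is i7.
B#dim has root B#, degree 2 in A# minor, so iio.
E#m7/G# has root E#, degree 5 in A# minor, so v65.
A#m has root A#, degree 1 in A# minor, so i.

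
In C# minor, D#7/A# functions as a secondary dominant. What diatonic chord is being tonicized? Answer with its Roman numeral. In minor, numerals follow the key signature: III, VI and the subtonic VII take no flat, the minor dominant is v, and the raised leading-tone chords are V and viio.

V

The chord is a dominant seventh chord on D#.
A dominant resolves down a perfect fifth: D# → G#. In C# minor, G# is scale degree 5, i.e. V.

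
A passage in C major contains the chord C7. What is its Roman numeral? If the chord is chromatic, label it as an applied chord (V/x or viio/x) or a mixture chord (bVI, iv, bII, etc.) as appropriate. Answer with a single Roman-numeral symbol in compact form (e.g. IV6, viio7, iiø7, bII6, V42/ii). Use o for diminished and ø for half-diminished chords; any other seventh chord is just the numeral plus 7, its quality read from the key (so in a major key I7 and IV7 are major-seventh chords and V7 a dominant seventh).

V7/IV

Stacked in thirds the chord is C-E-G-Bb: a dominant seventh chord on C.
C is not a diatonic chord root with this quality in C major, but it lies a perfect fifth above F (IV), so the chord functions as an applied dominant of IV.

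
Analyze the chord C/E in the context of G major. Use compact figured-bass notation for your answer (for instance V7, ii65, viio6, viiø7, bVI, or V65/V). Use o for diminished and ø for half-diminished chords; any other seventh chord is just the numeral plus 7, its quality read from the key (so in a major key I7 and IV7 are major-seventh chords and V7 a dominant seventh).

IV6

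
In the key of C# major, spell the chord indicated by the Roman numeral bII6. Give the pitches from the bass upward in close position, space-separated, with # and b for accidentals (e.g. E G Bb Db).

F# A D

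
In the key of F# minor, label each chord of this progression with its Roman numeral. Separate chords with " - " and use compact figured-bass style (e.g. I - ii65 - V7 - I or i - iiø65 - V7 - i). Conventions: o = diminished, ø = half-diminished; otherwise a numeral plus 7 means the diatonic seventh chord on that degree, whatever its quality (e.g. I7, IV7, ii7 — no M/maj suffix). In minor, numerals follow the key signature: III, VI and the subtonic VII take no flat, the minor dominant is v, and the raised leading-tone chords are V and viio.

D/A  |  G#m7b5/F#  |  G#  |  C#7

VI64 - iiø42 - V/V - V7

D/A has root D, degree 6 in F# minor, so VI64.
G#m7b5/F#: half-diminished seventh chord on G# = scale degree 2 → iiø42.
G#: a major triad on G#, the applied dominant of V → V/V.
C#7: dominant seventh chord on C# = scale degree 5 → V7.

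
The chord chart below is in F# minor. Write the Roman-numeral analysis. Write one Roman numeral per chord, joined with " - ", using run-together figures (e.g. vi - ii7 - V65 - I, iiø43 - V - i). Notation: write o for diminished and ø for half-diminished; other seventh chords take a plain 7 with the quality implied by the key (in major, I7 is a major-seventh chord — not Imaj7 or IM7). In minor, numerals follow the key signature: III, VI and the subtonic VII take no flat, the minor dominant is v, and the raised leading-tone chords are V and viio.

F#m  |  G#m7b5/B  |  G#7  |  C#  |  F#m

i - iiø65 - V7/V - V - i

F#m has root F#, degree 1 in F# minor, so i.
G#m7b5/B has root G#, degree 2 in F# minor, so iiø65.
G#7: chromatic; G# is V of V, so V7/V.
C# has root C#, degree 5 in F# minor, so V.
F#m: minor triad on F# = scale degree 1 → i.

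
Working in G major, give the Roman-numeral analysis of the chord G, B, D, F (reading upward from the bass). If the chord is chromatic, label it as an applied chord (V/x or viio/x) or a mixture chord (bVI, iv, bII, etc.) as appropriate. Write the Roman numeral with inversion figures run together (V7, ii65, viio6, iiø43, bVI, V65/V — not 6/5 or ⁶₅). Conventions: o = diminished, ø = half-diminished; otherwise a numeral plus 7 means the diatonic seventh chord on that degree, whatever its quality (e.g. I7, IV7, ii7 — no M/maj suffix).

Stacked in thirds the chord is G-B-D-F: a dominant seventh chord on G.
G is not a diatonic chord root with this quality in G major, but it lies a perfect fifth above C (IV), so the chord functions as an applied dominant of IV.

V7/IV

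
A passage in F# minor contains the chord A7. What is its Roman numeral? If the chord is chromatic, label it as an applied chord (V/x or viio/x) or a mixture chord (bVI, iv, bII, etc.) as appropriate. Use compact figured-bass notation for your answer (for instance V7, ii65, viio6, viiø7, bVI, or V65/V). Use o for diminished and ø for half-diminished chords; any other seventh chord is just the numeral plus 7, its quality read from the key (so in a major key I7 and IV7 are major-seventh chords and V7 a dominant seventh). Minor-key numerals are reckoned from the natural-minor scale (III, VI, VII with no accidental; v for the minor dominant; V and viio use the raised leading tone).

The pitches A-C#-E-G form a dominant seventh chord rooted on A.
A is not a diatonic chord root with this quality in F# minor, but it lies a perfect fifth above D (VI), so the chord functions as an applied dominant of VI.

V7/VI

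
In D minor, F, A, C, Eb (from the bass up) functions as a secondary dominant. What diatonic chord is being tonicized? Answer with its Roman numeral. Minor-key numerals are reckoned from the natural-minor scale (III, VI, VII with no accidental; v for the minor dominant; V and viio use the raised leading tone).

VI

The chord is a dominant seventh chord on F.
A dominant resolves down a perfect fifth: F → Bb. In D minor, Bb is scale degree 6, i.e. VI.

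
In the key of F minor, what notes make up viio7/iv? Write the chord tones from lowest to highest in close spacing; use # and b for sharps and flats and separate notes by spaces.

A C Eb Gb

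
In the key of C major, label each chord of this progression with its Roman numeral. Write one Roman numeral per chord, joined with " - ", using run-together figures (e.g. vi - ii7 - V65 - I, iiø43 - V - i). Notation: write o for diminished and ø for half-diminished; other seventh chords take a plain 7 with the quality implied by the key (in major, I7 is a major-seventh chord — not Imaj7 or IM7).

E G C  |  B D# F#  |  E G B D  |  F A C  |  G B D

E-G-C: major triad on C = scale degree 1 → I6.
B-D#-F#: a major triad on B, the applied dominant of iii → V/iii.
E-G-B-D has root E, degree 3 in C major, so iii7.
F-A-C: root F is the subdominant; major triad there is IV.
G-B-D has root G, degree 5 in C major, so V.

I6 - V/iii - iii7 - IV - V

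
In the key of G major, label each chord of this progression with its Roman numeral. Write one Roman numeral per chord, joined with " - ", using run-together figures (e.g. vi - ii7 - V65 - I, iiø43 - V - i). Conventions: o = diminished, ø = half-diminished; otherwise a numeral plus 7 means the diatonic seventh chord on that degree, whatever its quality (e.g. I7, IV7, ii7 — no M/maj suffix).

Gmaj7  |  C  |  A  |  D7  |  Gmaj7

I7 - IV - V/V - V7 - I7

Gmaj7: root G is the tonic; major seventh chord there is I7.
C: root C is the subdominant; major triad there is IV.
A: a major triad on A, the applied dominant of V → V/V.
D7 has root D, degree 5 in G major, so V7.
Gmaj7: root G is the tonic; major seventh chord there is I7.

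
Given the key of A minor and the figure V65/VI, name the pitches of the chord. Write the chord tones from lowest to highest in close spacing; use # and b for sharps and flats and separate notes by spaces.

E G Bb C

The slash means an applied dominant: we want the dominant of VI. In A minor, VI is F major, and its dominant is built on C.
Building a dominant seventh chord on C gives C-E-G-Bb.
The figured bass 65 indicates first inversion, placing the third (E) in the bass: E-G-Bb-C.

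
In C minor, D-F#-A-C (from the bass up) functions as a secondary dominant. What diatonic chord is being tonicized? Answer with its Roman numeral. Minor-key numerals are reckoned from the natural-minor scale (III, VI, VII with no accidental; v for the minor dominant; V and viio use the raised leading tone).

V

The chord is a dominant seventh chord on D.
A dominant resolves down a perfect fifth: D → G. In C minor, G is scale degree 5, i.e. V.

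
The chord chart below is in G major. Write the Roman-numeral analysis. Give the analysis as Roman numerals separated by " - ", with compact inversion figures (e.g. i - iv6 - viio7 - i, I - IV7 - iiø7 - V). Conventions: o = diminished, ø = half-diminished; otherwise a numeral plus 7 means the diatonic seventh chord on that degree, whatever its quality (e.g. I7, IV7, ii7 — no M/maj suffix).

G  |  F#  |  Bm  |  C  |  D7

I - V/iii - iii - IV - V7

G: major triad on G = scale degree 1 → I.
F#: a major triad on F#, the applied dominant of iii → V/iii.
Bm has root B, degree 3 in G major, so iii.
C: root C is the subdominant; major triad there is IV.
D7: dominant seventh chord on D = scale degree 5 → V7.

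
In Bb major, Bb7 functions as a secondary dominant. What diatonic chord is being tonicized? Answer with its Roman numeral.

IV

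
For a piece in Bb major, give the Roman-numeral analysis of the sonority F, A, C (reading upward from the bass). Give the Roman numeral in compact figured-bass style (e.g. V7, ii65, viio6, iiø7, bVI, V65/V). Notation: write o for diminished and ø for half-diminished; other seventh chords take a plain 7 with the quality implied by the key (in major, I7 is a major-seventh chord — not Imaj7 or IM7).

V

Stacked in thirds the chord is F-A-C: a major triad on F.
F is scale degree 5 in Bb major, and a major triad on that degree is written V.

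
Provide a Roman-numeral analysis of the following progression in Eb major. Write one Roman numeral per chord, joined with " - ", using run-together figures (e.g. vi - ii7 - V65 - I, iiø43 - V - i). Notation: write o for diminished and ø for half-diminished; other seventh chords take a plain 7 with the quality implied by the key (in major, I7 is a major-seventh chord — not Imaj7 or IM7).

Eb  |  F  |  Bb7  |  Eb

Eb: major triad on Eb = scale degree 1 → I.
F is the secondary dominant of V (major triad on F): V/V.
Bb7: root Bb is the dominant; dominant seventh chord there is V7.
Eb has root Eb, degree 1 in Eb major, so I.

I - V/V - V7 - I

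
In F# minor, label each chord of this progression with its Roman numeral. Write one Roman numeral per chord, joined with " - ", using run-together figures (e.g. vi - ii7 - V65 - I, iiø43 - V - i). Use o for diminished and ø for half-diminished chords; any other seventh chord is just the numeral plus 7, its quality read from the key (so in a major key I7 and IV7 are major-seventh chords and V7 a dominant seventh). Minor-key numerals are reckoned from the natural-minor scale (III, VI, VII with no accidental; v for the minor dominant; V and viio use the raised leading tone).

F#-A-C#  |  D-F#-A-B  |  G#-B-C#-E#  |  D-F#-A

i - iv65 - V43 - VI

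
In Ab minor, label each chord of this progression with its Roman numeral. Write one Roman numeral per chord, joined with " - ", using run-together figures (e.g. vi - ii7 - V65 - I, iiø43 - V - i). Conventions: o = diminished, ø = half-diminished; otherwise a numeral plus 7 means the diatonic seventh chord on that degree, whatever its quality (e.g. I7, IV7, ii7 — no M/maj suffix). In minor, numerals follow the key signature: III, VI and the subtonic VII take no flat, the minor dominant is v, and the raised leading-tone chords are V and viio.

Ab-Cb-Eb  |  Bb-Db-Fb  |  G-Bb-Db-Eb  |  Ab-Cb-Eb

Ab-Cb-Eb: root Ab is the tonic; minor triad there is i.
Bb-Db-Fb has root Bb, degree 2 in Ab minor, so iio.
G-Bb-Db-Eb: root Eb is the dominant; dominant seventh chord there is V65.
Ab-Cb-Eb: minor triad on Ab = scale degree 1 → i.

i - iio - V65 - i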